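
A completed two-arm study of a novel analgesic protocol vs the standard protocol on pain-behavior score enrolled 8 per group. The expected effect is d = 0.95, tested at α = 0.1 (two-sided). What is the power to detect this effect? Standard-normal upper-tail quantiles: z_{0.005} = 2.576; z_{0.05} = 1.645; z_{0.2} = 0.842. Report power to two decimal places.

power ≈ 0.60

For two equal groups, power = Φ(d·√(n/2) − z_{α/2}).
d·√(n/2) = 0.95 × √(8/2) = 0.95 × 2.000 = 1.900.
z_β = 1.900 − 1.645 = 0.255.
Power = Φ(0.255) = 0.601.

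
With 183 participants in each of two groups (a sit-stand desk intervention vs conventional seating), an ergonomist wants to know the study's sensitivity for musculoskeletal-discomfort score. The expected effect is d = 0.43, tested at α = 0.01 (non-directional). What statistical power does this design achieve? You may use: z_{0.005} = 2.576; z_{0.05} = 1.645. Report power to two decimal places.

power ≈ 0.94

For two equal groups, power = Φ(d·√(n/2) − z_{α/2}).
d·√(n/2) = 0.43 × √(183/2) = 0.43 × 9.566 = 4.113.
z_β = 4.113 − 2.576 = 1.537.
Power = Φ(1.537) = 0.938.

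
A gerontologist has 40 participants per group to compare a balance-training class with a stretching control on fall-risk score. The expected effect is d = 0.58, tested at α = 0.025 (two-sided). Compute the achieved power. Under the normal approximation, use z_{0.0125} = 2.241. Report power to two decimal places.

power ≈ 0.64

For two equal groups, power = Φ(d·√(n/2) − z_{α/2}).
d·√(n/2) = 0.58 × √(40/2) = 0.58 × 4.472 = 2.594.
z_β = 2.594 − 2.241 = 0.353.
Power = Φ(0.353) = 0.638.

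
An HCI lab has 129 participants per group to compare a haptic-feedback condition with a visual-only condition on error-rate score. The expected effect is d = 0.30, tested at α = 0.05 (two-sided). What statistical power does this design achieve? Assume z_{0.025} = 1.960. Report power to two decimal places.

power ≈ 0.67

For two equal groups, power = Φ(d·√(n/2) − z_{α/2}).
d·√(n/2) = 0.30 × √(129/2) = 0.30 × 8.031 = 2.409.
z_β = 2.409 − 1.960 = 0.449.
Power = Φ(0.449) = 0.673.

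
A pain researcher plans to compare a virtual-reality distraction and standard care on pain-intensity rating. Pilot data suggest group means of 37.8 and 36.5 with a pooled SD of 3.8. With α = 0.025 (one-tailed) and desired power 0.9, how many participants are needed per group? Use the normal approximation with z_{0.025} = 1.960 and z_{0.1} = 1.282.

Cohen's d = |M₁ − M₂| / SD_pooled = |37.8 − 36.5| / 3.8 = 1.3 / 3.8 = 0.342.
For two independent groups with equal n: n = 2·((z_{α} + z_β) / d)².
z_{α} + z_β = 1.960 + 1.282 = 3.242.
n = 2 × (3.242 / 0.342)² = 2 × 9.480² = 2 × 89.86 = 179.7.
Round up to the next whole participant.

n = 180 per group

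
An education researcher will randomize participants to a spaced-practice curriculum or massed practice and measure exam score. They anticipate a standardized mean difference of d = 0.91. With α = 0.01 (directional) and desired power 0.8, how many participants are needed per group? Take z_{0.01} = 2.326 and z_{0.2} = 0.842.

n = 25 per group

For two independent groups with equal n: n = 2·((z_{α} + z_β) / d)².
z_{α} + z_β = 2.326 + 0.842 = 3.168.
n = 2 × (3.168 / 0.91)² = 2 × 3.481² = 2 × 12.12 = 24.2.
Round up to the next whole participant.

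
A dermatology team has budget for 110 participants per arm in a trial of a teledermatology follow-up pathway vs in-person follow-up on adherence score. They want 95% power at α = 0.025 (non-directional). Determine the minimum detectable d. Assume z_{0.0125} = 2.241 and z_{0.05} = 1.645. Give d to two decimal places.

For two independent groups of n = 110 each: d_min = (z_{α/2} + z_β)·√(2/n).
z-sum = 2.241 + 1.645 = 3.886.
d_min = 3.886 × √(2/110) = 3.886 × 0.1348 = 0.524.

d_min ≈ 0.52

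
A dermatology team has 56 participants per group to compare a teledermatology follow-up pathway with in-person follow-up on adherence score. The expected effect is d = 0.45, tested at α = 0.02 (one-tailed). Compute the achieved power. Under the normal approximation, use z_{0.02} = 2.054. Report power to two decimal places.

For two equal groups, power = Φ(d·√(n/2) − z_{α}).
d·√(n/2) = 0.45 × √(56/2) = 0.45 × 5.292 = 2.381.
z_β = 2.381 − 2.054 = 0.327.
Power = Φ(0.327) = 0.628.

power ≈ 0.63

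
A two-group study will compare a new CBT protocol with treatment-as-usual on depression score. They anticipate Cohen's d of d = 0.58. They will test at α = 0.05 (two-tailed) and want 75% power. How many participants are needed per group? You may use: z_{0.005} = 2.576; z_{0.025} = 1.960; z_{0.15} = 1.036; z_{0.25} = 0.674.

n = 42 per group

For two independent groups with equal n: n = 2·((z_{α/2} + z_β) / d)².
z_{α/2} + z_β = 1.960 + 0.674 = 2.634.
n = 2 × (2.634 / 0.58)² = 2 × 4.541² = 2 × 20.62 = 41.2.
Round up to the next whole participant.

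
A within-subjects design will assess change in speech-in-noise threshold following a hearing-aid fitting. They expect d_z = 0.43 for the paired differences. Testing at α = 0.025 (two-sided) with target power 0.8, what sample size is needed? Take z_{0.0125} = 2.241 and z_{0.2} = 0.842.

For a paired (one-sample on differences) test: n = ((z_{α/2} + z_β) / d)².
z_{α/2} + z_β = 2.241 + 0.842 = 3.083.
n = (3.083 / 0.43)² = 7.170² = 51.41.
Round up.

n = 52 pairs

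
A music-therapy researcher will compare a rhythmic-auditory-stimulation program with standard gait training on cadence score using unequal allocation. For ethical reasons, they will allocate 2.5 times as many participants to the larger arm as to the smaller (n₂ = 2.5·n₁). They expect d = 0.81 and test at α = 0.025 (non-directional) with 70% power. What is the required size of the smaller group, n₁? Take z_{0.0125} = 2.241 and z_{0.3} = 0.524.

n₁ = 17

With allocation ratio k = n₂/n₁ = 2.5, Var(x̄₁−x̄₂) = σ²(1/n₁ + 1/(k·n₁)) = σ²·(k+1)/(k·n₁).
So n₁ = (1 + 1/k)·((z_{α/2} + z_β)/d)² = 1.400 × (2.765/0.81)².
n₁ = 1.400 × 11.65 = 16.3.
Round up: n₁ = 17, giving n₂ = ⌈2.5 × 17⌉ = ⌈42.5⌉ = 43.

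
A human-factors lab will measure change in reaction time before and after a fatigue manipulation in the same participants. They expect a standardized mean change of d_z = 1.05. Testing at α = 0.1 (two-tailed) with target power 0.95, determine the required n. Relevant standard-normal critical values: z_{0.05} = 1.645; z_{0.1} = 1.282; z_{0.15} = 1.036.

For a paired (one-sample on differences) test: n = ((z_{α/2} + z_β) / d)².
z_{α/2} + z_β = 1.645 + 1.645 = 3.290.
n = (3.290 / 1.05)² = 3.133² = 9.82.
Round up.

n = 10 pairs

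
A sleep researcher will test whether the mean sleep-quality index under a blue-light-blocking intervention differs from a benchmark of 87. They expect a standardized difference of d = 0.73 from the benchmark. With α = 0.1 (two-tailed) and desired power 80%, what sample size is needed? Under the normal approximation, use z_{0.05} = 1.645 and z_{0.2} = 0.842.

For a one-sample test: n = ((z_{α/2} + z_β) / d)².
z_{α/2} + z_β = 1.645 + 0.842 = 2.487.
n = (2.487 / 0.73)² = 3.407² = 11.61.
Round up.

n = 12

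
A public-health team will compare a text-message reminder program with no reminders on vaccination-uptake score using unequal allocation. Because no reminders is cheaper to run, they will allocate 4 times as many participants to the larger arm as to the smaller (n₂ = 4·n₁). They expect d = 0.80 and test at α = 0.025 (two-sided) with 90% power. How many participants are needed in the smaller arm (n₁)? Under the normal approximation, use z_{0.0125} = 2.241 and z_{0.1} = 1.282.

n₁ = 25

With allocation ratio k = n₂/n₁ = 4, Var(x̄₁−x̄₂) = σ²(1/n₁ + 1/(k·n₁)) = σ²·(k+1)/(k·n₁).
So n₁ = (1 + 1/k)·((z_{α/2} + z_β)/d)² = 1.250 × (3.523/0.80)².
n₁ = 1.250 × 19.39 = 24.2.
Round up: n₁ = 25, giving n₂ = 4 × 25 = 100.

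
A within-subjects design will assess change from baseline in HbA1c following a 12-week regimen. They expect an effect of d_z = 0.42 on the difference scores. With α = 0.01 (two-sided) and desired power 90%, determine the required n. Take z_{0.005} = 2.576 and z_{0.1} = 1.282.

n = 85 pairs

For a paired (one-sample on differences) test: n = ((z_{α/2} + z_β) / d)².
z_{α/2} + z_β = 2.576 + 1.282 = 3.858.
n = (3.858 / 0.42)² = 9.186² = 84.38.
Round up.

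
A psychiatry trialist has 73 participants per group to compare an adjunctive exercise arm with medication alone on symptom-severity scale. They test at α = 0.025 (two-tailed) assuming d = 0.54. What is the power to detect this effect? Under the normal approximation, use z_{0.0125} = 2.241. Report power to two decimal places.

For two equal groups, power = Φ(d·√(n/2) − z_{α/2}).
d·√(n/2) = 0.54 × √(73/2) = 0.54 × 6.042 = 3.262.
z_β = 3.262 − 2.241 = 1.021.
Power = Φ(1.021) = 0.846.

power ≈ 0.85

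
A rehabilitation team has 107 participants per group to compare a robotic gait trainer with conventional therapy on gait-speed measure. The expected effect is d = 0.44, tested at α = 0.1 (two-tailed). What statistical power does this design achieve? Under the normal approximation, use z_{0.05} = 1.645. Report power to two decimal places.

power ≈ 0.94

For two equal groups, power = Φ(d·√(n/2) − z_{α/2}).
d·√(n/2) = 0.44 × √(107/2) = 0.44 × 7.314 = 3.218.
z_β = 3.218 − 1.645 = 1.573.
Power = Φ(1.573) = 0.942.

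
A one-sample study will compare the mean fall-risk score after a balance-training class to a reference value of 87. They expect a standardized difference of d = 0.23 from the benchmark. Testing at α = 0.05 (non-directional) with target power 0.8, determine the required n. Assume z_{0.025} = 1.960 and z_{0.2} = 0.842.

n = 149

For a one-sample test: n = ((z_{α/2} + z_β) / d)².
z_{α/2} + z_β = 1.960 + 0.842 = 2.802.
n = (2.802 / 0.23)² = 12.183² = 148.42.
Round up.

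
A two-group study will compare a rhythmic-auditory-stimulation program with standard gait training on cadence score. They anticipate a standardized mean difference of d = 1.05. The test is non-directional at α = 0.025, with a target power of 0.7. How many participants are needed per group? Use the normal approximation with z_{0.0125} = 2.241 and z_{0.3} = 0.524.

For two independent groups with equal n: n = 2·((z_{α/2} + z_β) / d)².
z_{α/2} + z_β = 2.241 + 0.524 = 2.765.
n = 2 × (2.765 / 1.05)² = 2 × 2.633² = 2 × 6.93 = 13.9.
Round up to the next whole participant.

n = 14 per group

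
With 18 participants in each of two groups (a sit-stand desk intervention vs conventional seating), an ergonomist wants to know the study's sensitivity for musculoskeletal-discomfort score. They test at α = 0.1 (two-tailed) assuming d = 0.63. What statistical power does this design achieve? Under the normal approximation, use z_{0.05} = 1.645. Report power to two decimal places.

power ≈ 0.60

For two equal groups, power = Φ(d·√(n/2) − z_{α/2}).
d·√(n/2) = 0.63 × √(18/2) = 0.63 × 3.000 = 1.890.
z_β = 1.890 − 1.645 = 0.245.
Power = Φ(0.245) = 0.597.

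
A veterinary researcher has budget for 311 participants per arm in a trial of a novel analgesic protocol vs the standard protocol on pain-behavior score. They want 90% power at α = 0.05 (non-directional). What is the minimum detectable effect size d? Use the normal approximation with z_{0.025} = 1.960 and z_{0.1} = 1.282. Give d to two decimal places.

d_min ≈ 0.26

For two independent groups of n = 311 each: d_min = (z_{α/2} + z_β)·√(2/n).
z-sum = 1.960 + 1.282 = 3.242.
d_min = 3.242 × √(2/311) = 3.242 × 0.0802 = 0.260.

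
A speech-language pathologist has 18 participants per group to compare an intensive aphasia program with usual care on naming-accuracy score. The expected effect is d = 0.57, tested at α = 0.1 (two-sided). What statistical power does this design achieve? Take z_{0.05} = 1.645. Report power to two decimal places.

For two equal groups, power = Φ(d·√(n/2) − z_{α/2}).
d·√(n/2) = 0.57 × √(18/2) = 0.57 × 3.000 = 1.710.
z_β = 1.710 − 1.645 = 0.065.
Power = Φ(0.065) = 0.526.

power ≈ 0.53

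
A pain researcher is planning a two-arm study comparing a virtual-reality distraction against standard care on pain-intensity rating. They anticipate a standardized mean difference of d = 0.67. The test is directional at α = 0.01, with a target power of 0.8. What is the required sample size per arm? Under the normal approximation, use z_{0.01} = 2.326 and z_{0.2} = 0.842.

For two independent groups with equal n: n = 2·((z_{α} + z_β) / d)².
z_{α} + z_β = 2.326 + 0.842 = 3.168.
n = 2 × (3.168 / 0.67)² = 2 × 4.728² = 2 × 22.36 = 44.7.
Round up to the next whole participant.

n = 45 per group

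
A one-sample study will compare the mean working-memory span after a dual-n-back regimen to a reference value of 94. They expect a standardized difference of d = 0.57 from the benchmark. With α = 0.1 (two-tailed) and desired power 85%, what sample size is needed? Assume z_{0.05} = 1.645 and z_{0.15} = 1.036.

n = 23

For a one-sample test: n = ((z_{α/2} + z_β) / d)².
z_{α/2} + z_β = 1.645 + 1.036 = 2.681.
n = (2.681 / 0.57)² = 4.704² = 22.12.
Round up.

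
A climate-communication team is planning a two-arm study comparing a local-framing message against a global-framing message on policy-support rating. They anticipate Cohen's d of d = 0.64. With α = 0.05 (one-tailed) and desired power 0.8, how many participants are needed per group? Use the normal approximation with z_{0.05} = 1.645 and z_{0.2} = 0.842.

n = 31 per group

For two independent groups with equal n: n = 2·((z_{α} + z_β) / d)².
z_{α} + z_β = 1.645 + 0.842 = 2.487.
n = 2 × (2.487 / 0.64)² = 2 × 3.886² = 2 × 15.10 = 30.2.
Round up to the next whole participant.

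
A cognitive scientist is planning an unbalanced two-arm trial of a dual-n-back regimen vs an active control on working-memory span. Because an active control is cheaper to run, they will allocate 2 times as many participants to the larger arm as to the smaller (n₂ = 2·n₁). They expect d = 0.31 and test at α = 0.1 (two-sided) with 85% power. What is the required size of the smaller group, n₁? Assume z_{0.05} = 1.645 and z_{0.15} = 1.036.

n₁ = 113

With allocation ratio k = n₂/n₁ = 2, Var(x̄₁−x̄₂) = σ²(1/n₁ + 1/(k·n₁)) = σ²·(k+1)/(k·n₁).
So n₁ = (1 + 1/k)·((z_{α/2} + z_β)/d)² = 1.500 × (2.681/0.31)².
n₁ = 1.500 × 74.79 = 112.2.
Round up: n₁ = 113, giving n₂ = 2 × 113 = 226.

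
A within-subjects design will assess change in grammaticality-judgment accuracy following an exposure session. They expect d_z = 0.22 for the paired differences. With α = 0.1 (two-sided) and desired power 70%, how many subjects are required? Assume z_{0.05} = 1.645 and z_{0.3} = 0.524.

n = 98 pairs

For a paired (one-sample on differences) test: n = ((z_{α/2} + z_β) / d)².
z_{α/2} + z_β = 1.645 + 0.524 = 2.169.
n = (2.169 / 0.22)² = 9.859² = 97.20.
Round up.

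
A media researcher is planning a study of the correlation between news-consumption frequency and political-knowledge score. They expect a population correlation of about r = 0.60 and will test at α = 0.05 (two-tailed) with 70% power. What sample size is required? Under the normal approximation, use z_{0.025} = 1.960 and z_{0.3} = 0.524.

n = 16

Fisher's z: C = ½·ln((1+r)/(1−r)) = ½·ln(4.0000) = 0.6931.
n = ((z_{α/2} + z_β)/C)² + 3.
(1.960 + 0.524) / 0.6931 = 2.484 / 0.6931 = 3.584.
n = 3.584² + 3 = 12.84 + 3 = 15.8.
Round up.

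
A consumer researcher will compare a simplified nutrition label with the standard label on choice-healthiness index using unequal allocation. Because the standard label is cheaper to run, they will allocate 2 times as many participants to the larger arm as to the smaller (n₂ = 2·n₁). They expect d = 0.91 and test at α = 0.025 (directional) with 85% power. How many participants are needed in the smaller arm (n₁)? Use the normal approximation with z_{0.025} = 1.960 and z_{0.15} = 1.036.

With allocation ratio k = n₂/n₁ = 2, Var(x̄₁−x̄₂) = σ²(1/n₁ + 1/(k·n₁)) = σ²·(k+1)/(k·n₁).
So n₁ = (1 + 1/k)·((z_{α} + z_β)/d)² = 1.500 × (2.996/0.91)².
n₁ = 1.500 × 10.84 = 16.3.
Round up: n₁ = 17, giving n₂ = 2 × 17 = 34.

n₁ = 17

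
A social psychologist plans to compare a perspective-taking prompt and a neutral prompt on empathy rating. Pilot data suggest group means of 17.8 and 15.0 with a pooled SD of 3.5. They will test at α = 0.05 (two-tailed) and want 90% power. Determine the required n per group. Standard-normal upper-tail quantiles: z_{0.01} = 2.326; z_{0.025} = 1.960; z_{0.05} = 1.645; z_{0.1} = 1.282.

n = 33 per group

Cohen's d = |M₁ − M₂| / SD_pooled = |17.8 − 15.0| / 3.5 = 2.8 / 3.5 = 0.800.
For two independent groups with equal n: n = 2·((z_{α/2} + z_β) / d)².
z_{α/2} + z_β = 1.960 + 1.282 = 3.242.
n = 2 × (3.242 / 0.800)² = 2 × 4.052² = 2 × 16.42 = 32.8.
Round up to the next whole participant.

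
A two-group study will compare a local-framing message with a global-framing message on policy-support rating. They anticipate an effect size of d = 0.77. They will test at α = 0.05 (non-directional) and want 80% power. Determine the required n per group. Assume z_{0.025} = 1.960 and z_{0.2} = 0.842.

For two independent groups with equal n: n = 2·((z_{α/2} + z_β) / d)².
z_{α/2} + z_β = 1.960 + 0.842 = 2.802.
n = 2 × (2.802 / 0.77)² = 2 × 3.639² = 2 × 13.24 = 26.5.
Round up to the next whole participant.

n = 27 per group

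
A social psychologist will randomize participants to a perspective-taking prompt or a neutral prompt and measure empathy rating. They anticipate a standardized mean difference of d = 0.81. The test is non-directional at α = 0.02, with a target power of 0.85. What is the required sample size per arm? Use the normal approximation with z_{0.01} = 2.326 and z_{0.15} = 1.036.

n = 35 per group

For two independent groups with equal n: n = 2·((z_{α/2} + z_β) / d)².
z_{α/2} + z_β = 2.326 + 1.036 = 3.362.
n = 2 × (3.362 / 0.81)² = 2 × 4.151² = 2 × 17.23 = 34.5.
Round up to the next whole participant.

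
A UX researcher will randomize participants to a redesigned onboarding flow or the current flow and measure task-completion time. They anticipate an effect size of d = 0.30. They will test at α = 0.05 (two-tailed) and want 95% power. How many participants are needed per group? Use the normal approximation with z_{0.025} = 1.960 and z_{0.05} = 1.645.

For two independent groups with equal n: n = 2·((z_{α/2} + z_β) / d)².
z_{α/2} + z_β = 1.960 + 1.645 = 3.605.
n = 2 × (3.605 / 0.30)² = 2 × 12.017² = 2 × 144.40 = 288.8.
Round up to the next whole participant.

n = 289 per group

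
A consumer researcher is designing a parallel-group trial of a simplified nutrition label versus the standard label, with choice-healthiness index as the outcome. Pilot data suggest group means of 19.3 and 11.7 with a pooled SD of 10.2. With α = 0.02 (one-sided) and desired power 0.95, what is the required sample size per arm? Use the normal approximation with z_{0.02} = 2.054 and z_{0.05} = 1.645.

n = 50 per group

Cohen's d = |M₁ − M₂| / SD_pooled = |19.3 − 11.7| / 10.2 = 7.6 / 10.2 = 0.745.
For two independent groups with equal n: n = 2·((z_{α} + z_β) / d)².
z_{α} + z_β = 2.054 + 1.645 = 3.699.
n = 2 × (3.699 / 0.745)² = 2 × 4.965² = 2 × 24.65 = 49.3.
Round up to the next whole participant.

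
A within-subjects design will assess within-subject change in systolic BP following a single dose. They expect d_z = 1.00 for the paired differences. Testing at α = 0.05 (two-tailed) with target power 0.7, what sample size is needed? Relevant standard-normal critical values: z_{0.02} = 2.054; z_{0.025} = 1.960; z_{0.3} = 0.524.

n = 7 pairs

For a paired (one-sample on differences) test: n = ((z_{α/2} + z_β) / d)².
z_{α/2} + z_β = 1.960 + 0.524 = 2.484.
n = (2.484 / 1.00)² = 2.484² = 6.17.
Round up.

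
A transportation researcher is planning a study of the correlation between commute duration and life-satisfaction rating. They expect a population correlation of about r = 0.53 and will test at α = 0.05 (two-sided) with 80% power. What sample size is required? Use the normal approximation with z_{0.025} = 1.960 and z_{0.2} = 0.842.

Fisher's z: C = ½·ln((1+r)/(1−r)) = ½·ln(3.2553) = 0.5901.
n = ((z_{α/2} + z_β)/C)² + 3.
(1.960 + 0.842) / 0.5901 = 2.802 / 0.5901 = 4.748.
n = 4.748² + 3 = 22.55 + 3 = 25.5.
Round up.

n = 26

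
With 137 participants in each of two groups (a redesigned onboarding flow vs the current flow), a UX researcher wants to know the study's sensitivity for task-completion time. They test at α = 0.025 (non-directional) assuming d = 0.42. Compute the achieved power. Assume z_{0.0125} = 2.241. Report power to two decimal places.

For two equal groups, power = Φ(d·√(n/2) − z_{α/2}).
d·√(n/2) = 0.42 × √(137/2) = 0.42 × 8.276 = 3.476.
z_β = 3.476 − 2.241 = 1.235.
Power = Φ(1.235) = 0.892.

power ≈ 0.89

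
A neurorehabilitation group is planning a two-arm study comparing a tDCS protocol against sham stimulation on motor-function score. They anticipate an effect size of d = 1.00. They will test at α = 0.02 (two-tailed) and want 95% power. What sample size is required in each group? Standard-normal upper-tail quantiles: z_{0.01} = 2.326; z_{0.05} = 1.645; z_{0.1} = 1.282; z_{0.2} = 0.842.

For two independent groups with equal n: n = 2·((z_{α/2} + z_β) / d)².
z_{α/2} + z_β = 2.326 + 1.645 = 3.971.
n = 2 × (3.971 / 1.00)² = 2 × 3.971² = 2 × 15.77 = 31.5.
Round up to the next whole participant.

n = 32 per group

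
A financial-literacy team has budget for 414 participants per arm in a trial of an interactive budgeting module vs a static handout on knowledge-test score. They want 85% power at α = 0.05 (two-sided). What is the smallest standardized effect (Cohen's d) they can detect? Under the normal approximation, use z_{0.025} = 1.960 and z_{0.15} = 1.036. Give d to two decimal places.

For two independent groups of n = 414 each: d_min = (z_{α/2} + z_β)·√(2/n).
z-sum = 1.960 + 1.036 = 2.996.
d_min = 2.996 × √(2/414) = 2.996 × 0.0695 = 0.208.

d_min ≈ 0.21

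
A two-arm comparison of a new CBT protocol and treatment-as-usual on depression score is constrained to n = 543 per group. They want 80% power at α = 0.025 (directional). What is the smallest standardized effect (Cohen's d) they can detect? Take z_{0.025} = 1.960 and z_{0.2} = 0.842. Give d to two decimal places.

For two independent groups of n = 543 each: d_min = (z_{α} + z_β)·√(2/n).
z-sum = 1.960 + 0.842 = 2.802.
d_min = 2.802 × √(2/543) = 2.802 × 0.0607 = 0.170.

d_min ≈ 0.17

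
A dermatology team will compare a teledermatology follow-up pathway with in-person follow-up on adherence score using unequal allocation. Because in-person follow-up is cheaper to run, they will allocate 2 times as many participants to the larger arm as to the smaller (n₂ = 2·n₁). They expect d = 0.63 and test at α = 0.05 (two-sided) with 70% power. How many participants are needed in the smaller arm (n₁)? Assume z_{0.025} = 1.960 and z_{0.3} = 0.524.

With allocation ratio k = n₂/n₁ = 2, Var(x̄₁−x̄₂) = σ²(1/n₁ + 1/(k·n₁)) = σ²·(k+1)/(k·n₁).
So n₁ = (1 + 1/k)·((z_{α/2} + z_β)/d)² = 1.500 × (2.484/0.63)².
n₁ = 1.500 × 15.55 = 23.3.
Round up: n₁ = 24, giving n₂ = 2 × 24 = 48.

n₁ = 24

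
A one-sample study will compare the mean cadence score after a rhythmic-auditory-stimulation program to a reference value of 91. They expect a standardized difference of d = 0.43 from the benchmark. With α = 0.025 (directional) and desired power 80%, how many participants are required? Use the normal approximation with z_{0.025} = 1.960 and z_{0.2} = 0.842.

For a one-sample test: n = ((z_{α} + z_β) / d)².
z_{α} + z_β = 1.960 + 0.842 = 2.802.
n = (2.802 / 0.43)² = 6.516² = 42.46.
Round up.

n = 43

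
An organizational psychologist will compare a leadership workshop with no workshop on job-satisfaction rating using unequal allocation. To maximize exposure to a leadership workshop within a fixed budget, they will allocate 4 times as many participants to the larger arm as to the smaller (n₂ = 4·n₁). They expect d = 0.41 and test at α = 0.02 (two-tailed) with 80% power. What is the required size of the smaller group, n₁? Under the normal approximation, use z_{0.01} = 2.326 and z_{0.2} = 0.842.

n₁ = 75

With allocation ratio k = n₂/n₁ = 4, Var(x̄₁−x̄₂) = σ²(1/n₁ + 1/(k·n₁)) = σ²·(k+1)/(k·n₁).
So n₁ = (1 + 1/k)·((z_{α/2} + z_β)/d)² = 1.250 × (3.168/0.41)².
n₁ = 1.250 × 59.70 = 74.6.
Round up: n₁ = 75, giving n₂ = 4 × 75 = 300.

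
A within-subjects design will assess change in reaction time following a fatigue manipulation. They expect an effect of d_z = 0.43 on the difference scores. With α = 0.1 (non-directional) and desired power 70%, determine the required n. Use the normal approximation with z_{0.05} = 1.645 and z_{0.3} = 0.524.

For a paired (one-sample on differences) test: n = ((z_{α/2} + z_β) / d)².
z_{α/2} + z_β = 1.645 + 0.524 = 2.169.
n = (2.169 / 0.43)² = 5.044² = 25.44.
Round up.

n = 26 pairs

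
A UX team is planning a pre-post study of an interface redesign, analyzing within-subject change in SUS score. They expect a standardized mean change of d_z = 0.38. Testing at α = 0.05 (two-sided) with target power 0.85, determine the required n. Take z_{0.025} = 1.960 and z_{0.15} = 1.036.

For a paired (one-sample on differences) test: n = ((z_{α/2} + z_β) / d)².
z_{α/2} + z_β = 1.960 + 1.036 = 2.996.
n = (2.996 / 0.38)² = 7.884² = 62.16.
Round up.

n = 63 pairs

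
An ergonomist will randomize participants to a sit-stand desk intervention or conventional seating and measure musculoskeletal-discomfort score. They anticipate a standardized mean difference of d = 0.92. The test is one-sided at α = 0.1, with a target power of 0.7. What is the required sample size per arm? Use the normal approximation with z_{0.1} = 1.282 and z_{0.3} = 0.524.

For two independent groups with equal n: n = 2·((z_{α} + z_β) / d)².
z_{α} + z_β = 1.282 + 0.524 = 1.806.
n = 2 × (1.806 / 0.92)² = 2 × 1.963² = 2 × 3.85 = 7.7.
Round up to the next whole participant.

n = 8 per group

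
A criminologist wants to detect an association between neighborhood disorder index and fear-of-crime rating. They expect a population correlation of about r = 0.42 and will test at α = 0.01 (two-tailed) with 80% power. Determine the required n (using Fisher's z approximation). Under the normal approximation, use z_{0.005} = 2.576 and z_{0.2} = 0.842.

Fisher's z: C = ½·ln((1+r)/(1−r)) = ½·ln(2.4483) = 0.4477.
n = ((z_{α/2} + z_β)/C)² + 3.
(2.576 + 0.842) / 0.4477 = 3.418 / 0.4477 = 7.635.
n = 7.635² + 3 = 58.29 + 3 = 61.3.
Round up.

n = 62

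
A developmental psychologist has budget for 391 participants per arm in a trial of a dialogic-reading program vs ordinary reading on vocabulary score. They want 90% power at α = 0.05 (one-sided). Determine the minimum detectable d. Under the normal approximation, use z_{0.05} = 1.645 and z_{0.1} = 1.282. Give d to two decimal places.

d_min ≈ 0.21

For two independent groups of n = 391 each: d_min = (z_{α} + z_β)·√(2/n).
z-sum = 1.645 + 1.282 = 2.927.
d_min = 2.927 × √(2/391) = 2.927 × 0.0715 = 0.209.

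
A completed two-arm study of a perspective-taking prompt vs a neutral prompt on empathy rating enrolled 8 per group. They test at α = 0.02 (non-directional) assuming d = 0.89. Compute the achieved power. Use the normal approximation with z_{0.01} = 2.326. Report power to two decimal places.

power ≈ 0.29

For two equal groups, power = Φ(d·√(n/2) − z_{α/2}).
d·√(n/2) = 0.89 × √(8/2) = 0.89 × 2.000 = 1.780.
z_β = 1.780 − 2.326 = -0.546.
Power = Φ(-0.546) = 0.293.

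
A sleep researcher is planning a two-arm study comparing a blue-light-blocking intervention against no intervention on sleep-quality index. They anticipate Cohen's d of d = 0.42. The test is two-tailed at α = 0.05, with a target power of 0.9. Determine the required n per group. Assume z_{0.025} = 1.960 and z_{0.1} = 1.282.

For two independent groups with equal n: n = 2·((z_{α/2} + z_β) / d)².
z_{α/2} + z_β = 1.960 + 1.282 = 3.242.
n = 2 × (3.242 / 0.42)² = 2 × 7.719² = 2 × 59.58 = 119.2.
Round up to the next whole participant.

n = 120 per group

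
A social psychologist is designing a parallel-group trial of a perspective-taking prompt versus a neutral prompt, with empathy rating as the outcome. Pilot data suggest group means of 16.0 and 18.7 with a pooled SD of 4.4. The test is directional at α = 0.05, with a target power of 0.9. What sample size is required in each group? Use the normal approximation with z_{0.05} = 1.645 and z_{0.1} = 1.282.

n = 46 per group

Cohen's d = |M₁ − M₂| / SD_pooled = |16.0 − 18.7| / 4.4 = 2.7 / 4.4 = 0.614.
For two independent groups with equal n: n = 2·((z_{α} + z_β) / d)².
z_{α} + z_β = 1.645 + 1.282 = 2.927.
n = 2 × (2.927 / 0.614)² = 2 × 4.767² = 2 × 22.73 = 45.5.
Round up to the next whole participant.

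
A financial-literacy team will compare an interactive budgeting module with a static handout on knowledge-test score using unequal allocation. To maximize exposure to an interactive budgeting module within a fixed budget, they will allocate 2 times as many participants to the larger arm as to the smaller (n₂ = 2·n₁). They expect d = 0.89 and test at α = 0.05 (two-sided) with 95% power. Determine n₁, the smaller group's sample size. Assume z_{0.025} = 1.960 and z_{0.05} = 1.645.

n₁ = 25

With allocation ratio k = n₂/n₁ = 2, Var(x̄₁−x̄₂) = σ²(1/n₁ + 1/(k·n₁)) = σ²·(k+1)/(k·n₁).
So n₁ = (1 + 1/k)·((z_{α/2} + z_β)/d)² = 1.500 × (3.605/0.89)².
n₁ = 1.500 × 16.41 = 24.6.
Round up: n₁ = 25, giving n₂ = 2 × 25 = 50.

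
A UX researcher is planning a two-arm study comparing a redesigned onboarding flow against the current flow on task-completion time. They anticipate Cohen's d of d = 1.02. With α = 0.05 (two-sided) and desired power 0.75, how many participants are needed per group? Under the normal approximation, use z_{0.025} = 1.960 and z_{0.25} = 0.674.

n = 14 per group

For two independent groups with equal n: n = 2·((z_{α/2} + z_β) / d)².
z_{α/2} + z_β = 1.960 + 0.674 = 2.634.
n = 2 × (2.634 / 1.02)² = 2 × 2.582² = 2 × 6.67 = 13.3.
Round up to the next whole participant.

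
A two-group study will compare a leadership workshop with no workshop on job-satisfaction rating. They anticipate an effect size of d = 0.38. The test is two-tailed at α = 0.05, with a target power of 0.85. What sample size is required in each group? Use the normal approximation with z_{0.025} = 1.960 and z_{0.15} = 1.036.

n = 125 per group

For two independent groups with equal n: n = 2·((z_{α/2} + z_β) / d)².
z_{α/2} + z_β = 1.960 + 1.036 = 2.996.
n = 2 × (2.996 / 0.38)² = 2 × 7.884² = 2 × 62.16 = 124.3.
Round up to the next whole participant.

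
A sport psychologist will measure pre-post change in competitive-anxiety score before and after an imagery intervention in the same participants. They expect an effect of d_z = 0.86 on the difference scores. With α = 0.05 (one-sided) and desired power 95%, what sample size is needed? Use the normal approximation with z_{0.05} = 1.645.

For a paired (one-sample on differences) test: n = ((z_{α} + z_β) / d)².
z_{α} + z_β = 1.645 + 1.645 = 3.290.
n = (3.290 / 0.86)² = 3.826² = 14.64.
Round up.

n = 15 pairs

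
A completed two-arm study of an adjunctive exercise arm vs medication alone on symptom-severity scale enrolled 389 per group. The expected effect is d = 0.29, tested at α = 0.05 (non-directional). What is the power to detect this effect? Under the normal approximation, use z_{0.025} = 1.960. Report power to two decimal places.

For two equal groups, power = Φ(d·√(n/2) − z_{α/2}).
d·√(n/2) = 0.29 × √(389/2) = 0.29 × 13.946 = 4.044.
z_β = 4.044 − 1.960 = 2.084.
Power = Φ(2.084) = 0.981.

power ≈ 0.98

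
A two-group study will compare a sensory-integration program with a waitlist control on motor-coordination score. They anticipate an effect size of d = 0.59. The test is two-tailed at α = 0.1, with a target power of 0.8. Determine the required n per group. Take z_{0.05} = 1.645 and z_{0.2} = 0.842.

n = 36 per group

For two independent groups with equal n: n = 2·((z_{α/2} + z_β) / d)².
z_{α/2} + z_β = 1.645 + 0.842 = 2.487.
n = 2 × (2.487 / 0.59)² = 2 × 4.215² = 2 × 17.77 = 35.5.
Round up to the next whole participant.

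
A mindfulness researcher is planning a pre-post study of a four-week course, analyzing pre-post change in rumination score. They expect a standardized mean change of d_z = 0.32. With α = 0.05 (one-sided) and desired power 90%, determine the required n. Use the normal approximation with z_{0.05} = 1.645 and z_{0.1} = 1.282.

For a paired (one-sample on differences) test: n = ((z_{α} + z_β) / d)².
z_{α} + z_β = 1.645 + 1.282 = 2.927.
n = (2.927 / 0.32)² = 9.147² = 83.67.
Round up.

n = 84 pairs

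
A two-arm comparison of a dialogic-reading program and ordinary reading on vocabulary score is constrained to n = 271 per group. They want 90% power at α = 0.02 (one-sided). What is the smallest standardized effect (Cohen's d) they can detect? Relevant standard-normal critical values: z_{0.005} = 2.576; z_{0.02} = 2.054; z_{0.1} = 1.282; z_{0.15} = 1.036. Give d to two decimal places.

For two independent groups of n = 271 each: d_min = (z_{α} + z_β)·√(2/n).
z-sum = 2.054 + 1.282 = 3.336.
d_min = 3.336 × √(2/271) = 3.336 × 0.0859 = 0.287.

d_min ≈ 0.29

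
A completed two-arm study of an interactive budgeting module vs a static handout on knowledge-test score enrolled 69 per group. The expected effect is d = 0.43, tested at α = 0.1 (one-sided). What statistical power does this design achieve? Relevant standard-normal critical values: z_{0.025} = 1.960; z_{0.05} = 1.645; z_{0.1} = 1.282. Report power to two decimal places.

For two equal groups, power = Φ(d·√(n/2) − z_{α}).
d·√(n/2) = 0.43 × √(69/2) = 0.43 × 5.874 = 2.526.
z_β = 2.526 − 1.282 = 1.244.
Power = Φ(1.244) = 0.893.

power ≈ 0.89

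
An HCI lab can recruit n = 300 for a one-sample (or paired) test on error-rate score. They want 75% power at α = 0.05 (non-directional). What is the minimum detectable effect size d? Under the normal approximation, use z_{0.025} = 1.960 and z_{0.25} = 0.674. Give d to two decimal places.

d_min ≈ 0.15

For a single sample (or paired design) of n = 300: d_min = (z_{α/2} + z_β)/√n.
z-sum = 1.960 + 0.674 = 2.634.
d_min = 2.634 / √300 = 2.634 / 17.321 = 0.152.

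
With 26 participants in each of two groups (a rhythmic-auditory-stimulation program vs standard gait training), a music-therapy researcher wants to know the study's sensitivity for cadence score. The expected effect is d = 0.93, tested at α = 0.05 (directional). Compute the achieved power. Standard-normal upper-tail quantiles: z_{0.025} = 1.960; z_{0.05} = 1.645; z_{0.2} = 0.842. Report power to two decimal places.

power ≈ 0.96

For two equal groups, power = Φ(d·√(n/2) − z_{α}).
d·√(n/2) = 0.93 × √(26/2) = 0.93 × 3.606 = 3.353.
z_β = 3.353 − 1.645 = 1.708.
Power = Φ(1.708) = 0.956.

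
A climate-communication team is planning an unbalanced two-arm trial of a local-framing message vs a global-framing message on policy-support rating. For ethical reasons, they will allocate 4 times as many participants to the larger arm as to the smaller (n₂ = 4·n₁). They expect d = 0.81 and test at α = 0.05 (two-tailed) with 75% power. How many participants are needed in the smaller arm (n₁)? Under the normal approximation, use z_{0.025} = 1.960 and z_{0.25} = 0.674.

n₁ = 14

With allocation ratio k = n₂/n₁ = 4, Var(x̄₁−x̄₂) = σ²(1/n₁ + 1/(k·n₁)) = σ²·(k+1)/(k·n₁).
So n₁ = (1 + 1/k)·((z_{α/2} + z_β)/d)² = 1.250 × (2.634/0.81)².
n₁ = 1.250 × 10.57 = 13.2.
Round up: n₁ = 14, giving n₂ = 4 × 14 = 56.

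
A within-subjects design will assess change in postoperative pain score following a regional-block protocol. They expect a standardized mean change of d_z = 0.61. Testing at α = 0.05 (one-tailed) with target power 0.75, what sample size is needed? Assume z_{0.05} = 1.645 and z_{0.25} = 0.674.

n = 15 pairs

For a paired (one-sample on differences) test: n = ((z_{α} + z_β) / d)².
z_{α} + z_β = 1.645 + 0.674 = 2.319.
n = (2.319 / 0.61)² = 3.802² = 14.45.
Round up.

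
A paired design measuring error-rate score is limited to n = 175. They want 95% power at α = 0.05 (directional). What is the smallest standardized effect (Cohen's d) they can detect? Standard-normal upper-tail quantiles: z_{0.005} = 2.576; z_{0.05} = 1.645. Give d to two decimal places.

d_min ≈ 0.25

For a single sample (or paired design) of n = 175: d_min = (z_{α} + z_β)/√n.
z-sum = 1.645 + 1.645 = 3.290.
d_min = 3.290 / √175 = 3.290 / 13.229 = 0.249.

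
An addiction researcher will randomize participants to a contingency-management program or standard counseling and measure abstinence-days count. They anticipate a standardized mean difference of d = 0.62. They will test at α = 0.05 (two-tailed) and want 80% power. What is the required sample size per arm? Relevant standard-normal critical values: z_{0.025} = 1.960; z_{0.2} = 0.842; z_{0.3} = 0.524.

n = 41 per group

For two independent groups with equal n: n = 2·((z_{α/2} + z_β) / d)².
z_{α/2} + z_β = 1.960 + 0.842 = 2.802.
n = 2 × (2.802 / 0.62)² = 2 × 4.519² = 2 × 20.42 = 40.8.
Round up to the next whole participant.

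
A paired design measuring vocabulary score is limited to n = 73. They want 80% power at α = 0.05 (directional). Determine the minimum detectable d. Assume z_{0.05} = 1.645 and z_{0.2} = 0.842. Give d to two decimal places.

For a single sample (or paired design) of n = 73: d_min = (z_{α} + z_β)/√n.
z-sum = 1.645 + 0.842 = 2.487.
d_min = 2.487 / √73 = 2.487 / 8.544 = 0.291.

d_min ≈ 0.29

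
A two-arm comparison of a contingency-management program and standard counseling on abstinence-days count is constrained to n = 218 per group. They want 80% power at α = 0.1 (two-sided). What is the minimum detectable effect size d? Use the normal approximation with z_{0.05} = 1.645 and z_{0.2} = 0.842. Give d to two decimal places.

d_min ≈ 0.24

For two independent groups of n = 218 each: d_min = (z_{α/2} + z_β)·√(2/n).
z-sum = 1.645 + 0.842 = 2.487.
d_min = 2.487 × √(2/218) = 2.487 × 0.0958 = 0.238.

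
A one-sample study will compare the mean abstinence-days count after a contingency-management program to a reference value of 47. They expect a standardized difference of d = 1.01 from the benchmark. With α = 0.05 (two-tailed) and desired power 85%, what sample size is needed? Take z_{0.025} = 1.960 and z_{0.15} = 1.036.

n = 9

For a one-sample test: n = ((z_{α/2} + z_β) / d)².
z_{α/2} + z_β = 1.960 + 1.036 = 2.996.
n = (2.996 / 1.01)² = 2.966² = 8.80.
Round up.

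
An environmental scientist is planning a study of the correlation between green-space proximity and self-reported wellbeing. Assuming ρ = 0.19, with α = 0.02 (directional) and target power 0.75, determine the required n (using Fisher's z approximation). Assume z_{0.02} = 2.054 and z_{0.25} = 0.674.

n = 205

Fisher's z: C = ½·ln((1+r)/(1−r)) = ½·ln(1.4691) = 0.1923.
n = ((z_{α} + z_β)/C)² + 3.
(2.054 + 0.674) / 0.1923 = 2.728 / 0.1923 = 14.186.
n = 14.186² + 3 = 201.25 + 3 = 204.2.
Round up.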